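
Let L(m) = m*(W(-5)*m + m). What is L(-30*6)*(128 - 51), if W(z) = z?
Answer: -9979200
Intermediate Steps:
L(m) = -4*m² (L(m) = m*(-5*m + m) = m*(-4*m) = -4*m²)
L(-30*6)*(128 - 51) = (-4*(-30*6)²)*(128 - 51) = -4*(-5*36)²*77 = -4*(-180)²*77 = -4*32400*77 = -129600*77 = -9979200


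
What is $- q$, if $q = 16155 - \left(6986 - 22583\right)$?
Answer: $-31752$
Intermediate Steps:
$q = 31752$ ($q = 16155 - -15597 = 16155 + 15597 = 31752$)
$- q = \left(-1\right) 31752 = -31752$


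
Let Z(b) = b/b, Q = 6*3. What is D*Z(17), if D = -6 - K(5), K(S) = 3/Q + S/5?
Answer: -43/6 ≈ -7.1667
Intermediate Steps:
Q = 18
K(S) = ⅙ + S/5 (K(S) = 3/18 + S/5 = 3*(1/18) + S*(⅕) = ⅙ + S/5)
D = -43/6 (D = -6 - (⅙ + (⅕)*5) = -6 - (⅙ + 1) = -6 - 1*7/6 = -6 - 7/6 = -43/6 ≈ -7.1667)
Z(b) = 1
D*Z(17) = -43/6*1 = -43/6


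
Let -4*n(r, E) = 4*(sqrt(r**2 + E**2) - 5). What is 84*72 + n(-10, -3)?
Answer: 6053 - sqrt(109) ≈ 6042.6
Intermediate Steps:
n(r, E) = 5 - sqrt(E**2 + r**2) (n(r, E) = -(sqrt(r**2 + E**2) - 5) = -(sqrt(E**2 + r**2) - 5) = -(-5 + sqrt(E**2 + r**2)) = -(-20 + 4*sqrt(E**2 + r**2))/4 = 5 - sqrt(E**2 + r**2))
84*72 + n(-10, -3) = 84*72 + (5 - sqrt((-3)**2 + (-10)**2)) = 6048 + (5 - sqrt(9 + 100)) = 6048 + (5 - sqrt(109)) = 6053 - sqrt(109)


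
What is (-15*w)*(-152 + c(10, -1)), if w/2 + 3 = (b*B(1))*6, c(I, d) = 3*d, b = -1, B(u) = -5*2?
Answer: 265050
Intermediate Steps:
B(u) = -10
w = 114 (w = -6 + 2*(-1*(-10)*6) = -6 + 2*(10*6) = -6 + 2*60 = -6 + 120 = 114)
(-15*w)*(-152 + c(10, -1)) = (-15*114)*(-152 + 3*(-1)) = -1710*(-152 - 3) = -1710*(-155) = 265050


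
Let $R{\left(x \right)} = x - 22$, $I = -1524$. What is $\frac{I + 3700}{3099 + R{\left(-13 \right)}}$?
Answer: $\frac{272}{383} \approx 0.71018$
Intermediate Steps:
$R{\left(x \right)} = -22 + x$ ($R{\left(x \right)} = x - 22 = -22 + x$)
$\frac{I + 3700}{3099 + R{\left(-13 \right)}} = \frac{-1524 + 3700}{3099 - 35} = \frac{2176}{3099 - 35} = \frac{2176}{3064} = 2176 \cdot \frac{1}{3064} = \frac{272}{383}$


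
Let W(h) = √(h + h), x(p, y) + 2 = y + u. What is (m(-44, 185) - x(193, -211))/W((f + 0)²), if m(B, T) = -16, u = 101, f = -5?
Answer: 48*√2/5 ≈ 13.576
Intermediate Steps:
x(p, y) = 99 + y (x(p, y) = -2 + (y + 101) = -2 + (101 + y) = 99 + y)
W(h) = √2*√h (W(h) = √(2*h) = √2*√h)
(m(-44, 185) - x(193, -211))/W((f + 0)²) = (-16 - (99 - 211))/((√2*√((-5 + 0)²))) = (-16 - 1*(-112))/((√2*√((-5)²))) = (-16 + 112)/((√2*√25)) = 96/((√2*5)) = 96/((5*√2)) = 96*(√2/10) = 48*√2/5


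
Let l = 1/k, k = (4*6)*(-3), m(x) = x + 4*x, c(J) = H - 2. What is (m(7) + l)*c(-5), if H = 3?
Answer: 2519/72 ≈ 34.986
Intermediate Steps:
c(J) = 1 (c(J) = 3 - 2 = 1)
m(x) = 5*x
k = -72 (k = 24*(-3) = -72)
l = -1/72 (l = 1/(-72) = -1/72 ≈ -0.013889)
(m(7) + l)*c(-5) = (5*7 - 1/72)*1 = (35 - 1/72)*1 = (2519/72)*1 = 2519/72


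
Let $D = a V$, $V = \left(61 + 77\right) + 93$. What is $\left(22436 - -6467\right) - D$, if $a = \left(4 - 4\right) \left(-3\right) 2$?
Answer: $28903$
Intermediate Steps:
$V = 231$ ($V = 138 + 93 = 231$)
$a = 0$ ($a = 0 \left(-3\right) 2 = 0 \cdot 2 = 0$)
$D = 0$ ($D = 0 \cdot 231 = 0$)
$\left(22436 - -6467\right) - D = \left(22436 - -6467\right) - 0 = \left(22436 + 6467\right) + 0 = 28903 + 0 = 28903$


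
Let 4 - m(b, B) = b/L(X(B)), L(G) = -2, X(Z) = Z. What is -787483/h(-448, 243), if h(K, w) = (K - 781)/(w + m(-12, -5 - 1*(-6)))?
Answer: 189783403/1229 ≈ 1.5442e+5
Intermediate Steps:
m(b, B) = 4 + b/2 (m(b, B) = 4 - b/(-2) = 4 - b*(-1)/2 = 4 - (-1)*b/2 = 4 + b/2)
h(K, w) = (-781 + K)/(-2 + w) (h(K, w) = (K - 781)/(w + (4 + (½)*(-12))) = (-781 + K)/(w + (4 - 6)) = (-781 + K)/(w - 2) = (-781 + K)/(-2 + w))
-787483/h(-448, 243) = -787483*(-2 + 243)/(-781 - 448) = -787483/(-1229/241) = -787483*(-241/1229) = 189783403/1229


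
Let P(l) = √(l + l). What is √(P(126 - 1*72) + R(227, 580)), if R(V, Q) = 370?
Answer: √(370 + 6*√3) ≈ 19.504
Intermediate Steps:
P(l) = √2*√l (P(l) = √(2*l) = √2*√l)
√(P(126 - 1*72) + R(227, 580)) = √(√2*√(126 - 1*72) + 370) = √(√2*√(126 - 72) + 370) = √(√2*√54 + 370) = √(√2*(3*√6) + 370) = √(6*√3 + 370) = √(370 + 6*√3)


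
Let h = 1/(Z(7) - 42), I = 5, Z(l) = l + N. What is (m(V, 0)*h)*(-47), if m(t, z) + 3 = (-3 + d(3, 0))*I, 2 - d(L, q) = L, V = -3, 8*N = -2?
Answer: -92/3 ≈ -30.667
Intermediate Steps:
N = -1/4 (N = (1/8)*(-2) = -1/4 ≈ -0.25000)
d(L, q) = 2 - L
Z(l) = -1/4 + l (Z(l) = l - 1/4 = -1/4 + l)
h = -4/141 (h = 1/((-1/4 + 7) - 42) = 1/(27/4 - 42) = 1/(-141/4) = -4/141 ≈ -0.028369)
m(t, z) = -23 (m(t, z) = -3 + (-3 + (2 - 1*3))*5 = -3 + (-3 + (2 - 3))*5 = -3 + (-3 - 1)*5 = -3 - 4*5 = -3 - 20 = -23)
(m(V, 0)*h)*(-47) = -23*(-4/141)*(-47) = (92/141)*(-47) = -92/3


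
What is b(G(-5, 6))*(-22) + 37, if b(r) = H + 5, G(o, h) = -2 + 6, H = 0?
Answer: -73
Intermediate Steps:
G(o, h) = 4
b(r) = 5 (b(r) = 0 + 5 = 5)
b(G(-5, 6))*(-22) + 37 = 5*(-22) + 37 = -110 + 37 = -73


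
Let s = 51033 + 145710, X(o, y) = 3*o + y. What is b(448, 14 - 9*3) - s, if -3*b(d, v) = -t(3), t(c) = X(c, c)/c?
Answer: -590225/3 ≈ -1.9674e+5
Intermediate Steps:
X(o, y) = y + 3*o
t(c) = 4 (t(c) = (c + 3*c)/c = (4*c)/c = 4)
s = 196743
b(d, v) = 4/3 (b(d, v) = -(-1)*4/3 = -⅓*(-4) = 4/3)
b(448, 14 - 9*3) - s = 4/3 - 1*196743 = 4/3 - 196743 = -590225/3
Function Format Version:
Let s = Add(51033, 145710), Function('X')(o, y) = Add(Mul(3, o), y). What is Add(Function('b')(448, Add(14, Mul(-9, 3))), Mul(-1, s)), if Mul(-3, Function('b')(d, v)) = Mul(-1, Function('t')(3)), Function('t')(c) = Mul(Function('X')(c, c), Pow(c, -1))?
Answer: Rational(-590225, 3) ≈ -1.9674e+5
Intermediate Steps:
Function('X')(o, y) = Add(y, Mul(3, o))
Function('t')(c) = 4 (Function('t')(c) = Mul(Add(c, Mul(3, c)), Pow(c, -1)) = Mul(Mul(4, c), Pow(c, -1)) = 4)
s = 196743
Function('b')(d, v) = Rational(4, 3) (Function('b')(d, v) = Mul(Rational(-1, 3), Mul(-1, 4)) = Mul(Rational(-1, 3), -4) = Rational(4, 3))
Add(Function('b')(448, Add(14, Mul(-9, 3))), Mul(-1, s)) = Add(Rational(4, 3), Mul(-1, 196743)) = Add(Rational(4, 3), -196743) = Rational(-590225, 3)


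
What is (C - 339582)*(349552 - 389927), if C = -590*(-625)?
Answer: -1177658000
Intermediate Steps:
C = 368750
(C - 339582)*(349552 - 389927) = (368750 - 339582)*(349552 - 389927) = 29168*(-40375) = -1177658000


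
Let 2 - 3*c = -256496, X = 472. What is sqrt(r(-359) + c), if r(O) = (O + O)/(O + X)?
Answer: 2*sqrt(2456234670)/339 ≈ 292.39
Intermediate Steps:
r(O) = 2*O/(472 + O) (r(O) = (O + O)/(O + 472) = (2*O)/(472 + O) = 2*O/(472 + O))
c = 256498/3 (c = 2/3 - 1/3*(-256496) = 2/3 + 256496/3 = 256498/3 ≈ 85499.)
sqrt(r(-359) + c) = sqrt(2*(-359)/(472 - 359) + 256498/3) = sqrt(2*(-359)/113 + 256498/3) = sqrt(2*(-359)*(1/113) + 256498/3) = sqrt(-718/113 + 256498/3) = sqrt(28982120/339) = 2*sqrt(2456234670)/339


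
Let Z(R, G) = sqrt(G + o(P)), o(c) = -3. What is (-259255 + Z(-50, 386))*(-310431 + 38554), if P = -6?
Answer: 70485471635 - 271877*sqrt(383) ≈ 7.0480e+10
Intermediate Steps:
Z(R, G) = sqrt(-3 + G) (Z(R, G) = sqrt(G - 3) = sqrt(-3 + G))
(-259255 + Z(-50, 386))*(-310431 + 38554) = (-259255 + sqrt(-3 + 386))*(-310431 + 38554) = (-259255 + sqrt(383))*(-271877) = 70485471635 - 271877*sqrt(383)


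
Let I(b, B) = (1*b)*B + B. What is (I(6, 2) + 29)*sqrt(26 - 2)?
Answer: 86*sqrt(6) ≈ 210.66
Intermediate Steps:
I(b, B) = B + B*b (I(b, B) = b*B + B = B*b + B = B + B*b)
(I(6, 2) + 29)*sqrt(26 - 2) = (2*(1 + 6) + 29)*sqrt(26 - 2) = (2*7 + 29)*sqrt(24) = (14 + 29)*(2*sqrt(6)) = 43*(2*sqrt(6)) = 86*sqrt(6)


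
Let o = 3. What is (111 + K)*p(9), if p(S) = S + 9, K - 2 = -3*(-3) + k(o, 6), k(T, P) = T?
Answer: 2250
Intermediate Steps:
K = 14 (K = 2 + (-3*(-3) + 3) = 2 + (9 + 3) = 2 + 12 = 14)
p(S) = 9 + S
(111 + K)*p(9) = (111 + 14)*(9 + 9) = 125*18 = 2250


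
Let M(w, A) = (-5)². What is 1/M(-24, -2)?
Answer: 1/25 ≈ 0.040000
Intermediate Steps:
M(w, A) = 25
1/M(-24, -2) = 1/25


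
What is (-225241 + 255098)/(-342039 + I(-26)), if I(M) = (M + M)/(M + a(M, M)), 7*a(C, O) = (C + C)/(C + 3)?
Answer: -4747263/54383879 ≈ -0.087292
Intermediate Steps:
a(C, O) = 2*C/(7*(3 + C)) (a(C, O) = ((C + C)/(C + 3))/7 = ((2*C)/(3 + C))/7 = (2*C/(3 + C))/7 = 2*C/(7*(3 + C)))
I(M) = 2*M/(M + 2*M/(7*(3 + M))) (I(M) = (M + M)/(M + 2*M/(7*(3 + M))) = (2*M)/(M + 2*M/(7*(3 + M))) = 2*M/(M + 2*M/(7*(3 + M))))
(-225241 + 255098)/(-342039 + I(-26)) = (-225241 + 255098)/(-342039 + 14*(3 - 26)/(23 + 7*(-26))) = 29857/(-342039 + 14*(-23)/(23 - 182)) = 29857/(-342039 + 14*(-23)/(-159)) = 29857/(-342039 + 14*(-1/159)*(-23)) = 29857/(-342039 + 322/159) = 29857/(-54383879/159) = 29857*(-159/54383879) = -4747263/54383879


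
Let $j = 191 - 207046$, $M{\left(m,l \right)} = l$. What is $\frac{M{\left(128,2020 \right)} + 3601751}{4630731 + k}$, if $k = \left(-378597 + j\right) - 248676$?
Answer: $\frac{3603771}{3796603} \approx 0.94921$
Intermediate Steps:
$j = -206855$ ($j = 191 - 207046 = -206855$)
$k = -834128$ ($k = \left(-378597 - 206855\right) - 248676 = -585452 - 248676 = -834128$)
$\frac{M{\left(128,2020 \right)} + 3601751}{4630731 + k} = \frac{2020 + 3601751}{4630731 - 834128} = \frac{3603771}{3796603}$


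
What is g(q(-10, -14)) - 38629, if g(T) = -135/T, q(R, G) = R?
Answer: -77231/2 ≈ -38616.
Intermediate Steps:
g(q(-10, -14)) - 38629 = -135/(-10) - 38629 = -135*(-1/10) - 38629 = 27/2 - 38629 = -77231/2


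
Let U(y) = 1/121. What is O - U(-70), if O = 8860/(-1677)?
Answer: -1073737/202917 ≈ -5.2915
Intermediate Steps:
O = -8860/1677 (O = 8860*(-1/1677) = -8860/1677 ≈ -5.2832)
U(y) = 1/121
O - U(-70) = -8860/1677 - 1*1/121 = -8860/1677 - 1/121 = -1073737/202917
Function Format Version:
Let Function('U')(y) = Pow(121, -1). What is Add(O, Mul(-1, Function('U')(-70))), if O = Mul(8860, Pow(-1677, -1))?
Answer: Rational(-1073737, 202917) ≈ -5.2915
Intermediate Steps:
O = Rational(-8860, 1677) (O = Mul(8860, Rational(-1, 1677)) = Rational(-8860, 1677) ≈ -5.2832)
Function('U')(y) = Rational(1, 121)
Add(O, Mul(-1, Function('U')(-70))) = Add(Rational(-8860, 1677), Mul(-1, Rational(1, 121))) = Add(Rational(-8860, 1677), Rational(-1, 121)) = Rational(-1073737, 202917)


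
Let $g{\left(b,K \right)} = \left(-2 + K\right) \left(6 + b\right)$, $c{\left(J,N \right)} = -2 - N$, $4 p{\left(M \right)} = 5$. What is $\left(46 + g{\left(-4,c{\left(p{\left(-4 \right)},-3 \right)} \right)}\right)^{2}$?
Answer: $1936$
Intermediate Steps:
$p{\left(M \right)} = \frac{5}{4}$ ($p{\left(M \right)} = \frac{1}{4} \cdot 5 = \frac{5}{4}$)
$\left(46 + g{\left(-4,c{\left(p{\left(-4 \right)},-3 \right)} \right)}\right)^{2} = \left(46 + \left(-12 - -8 + 6 \left(-2 - -3\right) + \left(-2 - -3\right) \left(-4\right)\right)\right)^{2} = \left(46 + \left(-12 + 8 + 6 \left(-2 + 3\right) + \left(-2 + 3\right) \left(-4\right)\right)\right)^{2} = \left(46 + \left(-12 + 8 + 6 \cdot 1 + 1 \left(-4\right)\right)\right)^{2} = \left(46 + \left(-12 + 8 + 6 - 4\right)\right)^{2} = \left(46 - 2\right)^{2} = 44^{2} = 1936$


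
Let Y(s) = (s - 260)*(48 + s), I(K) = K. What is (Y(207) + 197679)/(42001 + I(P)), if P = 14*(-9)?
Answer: 184164/41875 ≈ 4.3979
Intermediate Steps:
P = -126
Y(s) = (-260 + s)*(48 + s)
(Y(207) + 197679)/(42001 + I(P)) = ((-12480 + 207² - 212*207) + 197679)/(42001 - 126) = ((-12480 + 42849 - 43884) + 197679)/41875 = (-13515 + 197679)*(1/41875) = 184164*(1/41875) = 184164/41875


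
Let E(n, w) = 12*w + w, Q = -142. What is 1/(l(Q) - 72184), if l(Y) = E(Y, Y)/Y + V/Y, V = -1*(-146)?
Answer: -71/5124214 ≈ -1.3856e-5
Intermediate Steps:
E(n, w) = 13*w
V = 146
l(Y) = 13 + 146/Y (l(Y) = (13*Y)/Y + 146/Y = 13 + 146/Y)
1/(l(Q) - 72184) = 1/((13 + 146/(-142)) - 72184) = 1/((13 + 146*(-1/142)) - 72184) = 1/((13 - 73/71) - 72184) = 1/(850/71 - 72184) = 1/(-5124214/71) = -71/5124214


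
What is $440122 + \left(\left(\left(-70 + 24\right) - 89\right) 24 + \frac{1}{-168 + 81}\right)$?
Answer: $\frac{38008733}{87} \approx 4.3688 \cdot 10^{5}$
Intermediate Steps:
$440122 + \left(\left(\left(-70 + 24\right) - 89\right) 24 + \frac{1}{-168 + 81}\right) = 440122 + \left(\left(-46 - 89\right) 24 + \frac{1}{-87}\right) = 440122 - \frac{281881}{87} = \frac{38008733}{87}$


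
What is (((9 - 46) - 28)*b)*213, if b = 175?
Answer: -2422875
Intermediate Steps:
(((9 - 46) - 28)*b)*213 = (((9 - 46) - 28)*175)*213 = ((-37 - 28)*175)*213 = -65*175*213 = -11375*213 = -2422875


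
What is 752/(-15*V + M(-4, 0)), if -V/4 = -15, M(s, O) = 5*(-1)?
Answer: -752/905 ≈ -0.83094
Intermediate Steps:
M(s, O) = -5
V = 60 (V = -4*(-15) = 60)
752/(-15*V + M(-4, 0)) = 752/(-15*60 - 5) = 752/(-900 - 5) = 752/(-905) = 752*(-1/905) = -752/905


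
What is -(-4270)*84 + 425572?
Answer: 784252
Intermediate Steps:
-(-4270)*84 + 425572 = -1*(-358680) + 425572 = 358680 + 425572 = 784252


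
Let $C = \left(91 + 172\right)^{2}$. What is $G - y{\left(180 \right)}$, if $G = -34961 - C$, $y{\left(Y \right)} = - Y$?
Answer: $-103950$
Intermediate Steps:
$C = 69169$ ($C = 263^{2} = 69169$)
$G = -104130$ ($G = -34961 - 69169 = -104130$)
$G - y{\left(180 \right)} = -104130 - \left(-1\right) 180 = -104130 - -180 = -104130 + 180 = -103950$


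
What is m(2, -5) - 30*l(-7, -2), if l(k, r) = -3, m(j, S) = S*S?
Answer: 115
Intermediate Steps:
m(j, S) = S²
m(2, -5) - 30*l(-7, -2) = (-5)² - 30*(-3) = 25 + 90 = 115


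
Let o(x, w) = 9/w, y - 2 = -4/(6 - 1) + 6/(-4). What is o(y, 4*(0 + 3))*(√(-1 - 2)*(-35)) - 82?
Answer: -82 - 105*I*√3/4 ≈ -82.0 - 45.466*I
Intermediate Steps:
y = -3/10 (y = 2 + (-4/(6 - 1) + 6/(-4)) = 2 + (-4/5 + 6*(-¼)) = 2 + (-4*⅕ - 3/2) = 2 + (-⅘ - 3/2) = 2 - 23/10 = -3/10 ≈ -0.30000)
o(y, 4*(0 + 3))*(√(-1 - 2)*(-35)) - 82 = (9/((4*(0 + 3))))*(√(-1 - 2)*(-35)) - 82 = (9/((4*3)))*(√(-3)*(-35)) - 82 = (9/12)*((I*√3)*(-35)) - 82 = (9*(1/12))*(-35*I*√3) - 82 = 3*(-35*I*√3)/4 - 82 = -105*I*√3/4 - 82 = -82 - 105*I*√3/4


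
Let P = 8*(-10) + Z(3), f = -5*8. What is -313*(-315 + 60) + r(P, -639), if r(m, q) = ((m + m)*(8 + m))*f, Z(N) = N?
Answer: -345225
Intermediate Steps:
f = -40
P = -77 (P = 8*(-10) + 3 = -80 + 3 = -77)
r(m, q) = -80*m*(8 + m) (r(m, q) = ((m + m)*(8 + m))*(-40) = ((2*m)*(8 + m))*(-40) = (2*m*(8 + m))*(-40) = -80*m*(8 + m))
-313*(-315 + 60) + r(P, -639) = -313*(-315 + 60) - 80*(-77)*(8 - 77) = -313*(-255) - 80*(-77)*(-69) = 79815 - 425040 = -345225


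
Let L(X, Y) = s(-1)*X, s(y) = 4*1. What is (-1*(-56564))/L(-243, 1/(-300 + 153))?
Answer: -14141/243 ≈ -58.193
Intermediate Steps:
s(y) = 4
L(X, Y) = 4*X
(-1*(-56564))/L(-243, 1/(-300 + 153)) = (-1*(-56564))/((4*(-243))) = 56564/(-972) = 56564*(-1/972) = -14141/243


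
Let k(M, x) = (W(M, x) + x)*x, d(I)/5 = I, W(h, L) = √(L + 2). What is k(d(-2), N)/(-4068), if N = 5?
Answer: -25/4068 - 5*√7/4068 ≈ -0.0093974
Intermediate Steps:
W(h, L) = √(2 + L)
d(I) = 5*I
k(M, x) = x*(x + √(2 + x)) (k(M, x) = (√(2 + x) + x)*x = (x + √(2 + x))*x = x*(x + √(2 + x)))
k(d(-2), N)/(-4068) = (5*(5 + √(2 + 5)))/(-4068) = (5*(5 + √7))*(-1/4068) = (25 + 5*√7)*(-1/4068) = -25/4068 - 5*√7/4068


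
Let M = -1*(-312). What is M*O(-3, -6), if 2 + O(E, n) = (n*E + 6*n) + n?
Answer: -8112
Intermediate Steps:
O(E, n) = -2 + 7*n + E*n (O(E, n) = -2 + ((n*E + 6*n) + n) = -2 + ((E*n + 6*n) + n) = -2 + ((6*n + E*n) + n) = -2 + (7*n + E*n) = -2 + 7*n + E*n)
M = 312
M*O(-3, -6) = 312*(-2 + 7*(-6) - 3*(-6)) = 312*(-2 - 42 + 18) = 312*(-26) = -8112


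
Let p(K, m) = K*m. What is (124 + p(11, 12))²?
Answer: 65536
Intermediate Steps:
(124 + p(11, 12))² = (124 + 11*12)² = (124 + 132)² = 256² = 65536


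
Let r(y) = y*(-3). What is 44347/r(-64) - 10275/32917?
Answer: 1457797399/6320064 ≈ 230.66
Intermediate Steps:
r(y) = -3*y
44347/r(-64) - 10275/32917 = 44347/((-3*(-64))) - 10275/32917 = 44347/192 - 10275*1/32917 = 44347*(1/192) - 10275/32917 = 44347/192 - 10275/32917 = 1457797399/6320064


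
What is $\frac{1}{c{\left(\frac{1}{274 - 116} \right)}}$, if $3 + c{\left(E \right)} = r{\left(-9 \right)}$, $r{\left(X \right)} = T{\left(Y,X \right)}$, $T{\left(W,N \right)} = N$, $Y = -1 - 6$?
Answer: $- \frac{1}{12} \approx -0.083333$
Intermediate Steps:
$Y = -7$ ($Y = -1 - 6 = -7$)
$r{\left(X \right)} = X$
$c{\left(E \right)} = -12$ ($c{\left(E \right)} = -3 - 9 = -12$)
$\frac{1}{c{\left(\frac{1}{274 - 116} \right)}} = \frac{1}{-12} = - \frac{1}{12}$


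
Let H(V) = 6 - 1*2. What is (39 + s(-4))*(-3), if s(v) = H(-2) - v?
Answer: -141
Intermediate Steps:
H(V) = 4 (H(V) = 6 - 2 = 4)
s(v) = 4 - v
(39 + s(-4))*(-3) = (39 + (4 - 1*(-4)))*(-3) = (39 + (4 + 4))*(-3) = (39 + 8)*(-3) = 47*(-3) = -141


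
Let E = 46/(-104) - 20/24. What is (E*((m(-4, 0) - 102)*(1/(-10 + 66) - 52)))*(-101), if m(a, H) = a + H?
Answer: 3100934017/4368 ≈ 7.0992e+5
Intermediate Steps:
m(a, H) = H + a
E = -199/156 (E = 46*(-1/104) - 20*1/24 = -23/52 - ⅚ = -199/156 ≈ -1.2756)
(E*((m(-4, 0) - 102)*(1/(-10 + 66) - 52)))*(-101) = -199*((0 - 4) - 102)*(1/(-10 + 66) - 52)/156*(-101) = -199*(-4 - 102)*(1/56 - 52)/156*(-101) = -(-10547)*(1/56 - 52)/78*(-101) = -(-10547)*(-2911)/(78*56)*(-101) = -199/156*154283/28*(-101) = -30702317/4368*(-101) = 3100934017/4368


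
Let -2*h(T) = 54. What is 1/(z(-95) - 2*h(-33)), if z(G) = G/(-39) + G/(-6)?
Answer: 26/1879 ≈ 0.013837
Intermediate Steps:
z(G) = -5*G/26 (z(G) = G*(-1/39) + G*(-⅙) = -G/39 - G/6 = -5*G/26)
h(T) = -27 (h(T) = -½*54 = -27)
1/(z(-95) - 2*h(-33)) = 1/(-5/26*(-95) - 2*(-27)) = 1/(475/26 + 54) = 1/(1879/26) = 26/1879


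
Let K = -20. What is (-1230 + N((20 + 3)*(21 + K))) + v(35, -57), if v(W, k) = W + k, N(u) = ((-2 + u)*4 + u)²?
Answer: 10197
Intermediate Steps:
N(u) = (-8 + 5*u)² (N(u) = ((-8 + 4*u) + u)² = (-8 + 5*u)²)
(-1230 + N((20 + 3)*(21 + K))) + v(35, -57) = (-1230 + (-8 + 5*((20 + 3)*(21 - 20)))²) + (35 - 57) = (-1230 + (-8 + 5*(23*1))²) - 22 = (-1230 + (-8 + 5*23)²) - 22 = (-1230 + (-8 + 115)²) - 22 = (-1230 + 107²) - 22 = (-1230 + 11449) - 22 = 10219 - 22 = 10197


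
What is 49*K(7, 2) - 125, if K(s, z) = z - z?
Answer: -125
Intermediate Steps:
K(s, z) = 0
49*K(7, 2) - 125 = 49*0 - 125 = 0 - 125 = -125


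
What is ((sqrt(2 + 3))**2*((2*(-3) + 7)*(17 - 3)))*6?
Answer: 420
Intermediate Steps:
((sqrt(2 + 3))**2*((2*(-3) + 7)*(17 - 3)))*6 = ((sqrt(5))**2*((-6 + 7)*14))*6 = (5*(1*14))*6 = (5*14)*6 = 70*6 = 420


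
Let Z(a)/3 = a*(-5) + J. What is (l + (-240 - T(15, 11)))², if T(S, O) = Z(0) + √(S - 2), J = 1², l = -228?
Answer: (471 + √13)² ≈ 2.2525e+5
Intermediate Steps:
J = 1
Z(a) = 3 - 15*a (Z(a) = 3*(a*(-5) + 1) = 3*(-5*a + 1) = 3*(1 - 5*a) = 3 - 15*a)
T(S, O) = 3 + √(-2 + S) (T(S, O) = (3 - 15*0) + √(S - 2) = (3 + 0) + √(-2 + S) = 3 + √(-2 + S))
(l + (-240 - T(15, 11)))² = (-228 + (-240 - (3 + √(-2 + 15))))² = (-228 + (-240 - (3 + √13)))² = (-228 + (-240 + (-3 - √13)))² = (-228 + (-243 - √13))² = (-471 - √13)²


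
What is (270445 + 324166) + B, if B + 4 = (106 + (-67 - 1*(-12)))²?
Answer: 597208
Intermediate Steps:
B = 2597 (B = -4 + (106 + (-67 - 1*(-12)))² = -4 + (106 + (-67 + 12))² = -4 + (106 - 55)² = -4 + 51² = -4 + 2601 = 2597)
(270445 + 324166) + B = (270445 + 324166) + 2597 = 594611 + 2597 = 597208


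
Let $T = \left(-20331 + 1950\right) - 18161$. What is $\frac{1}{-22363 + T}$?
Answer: $- \frac{1}{58905} \approx -1.6976 \cdot 10^{-5}$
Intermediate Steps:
$T = -36542$ ($T = -18381 - 18161 = -36542$)
$\frac{1}{-22363 + T} = \frac{1}{-22363 - 36542} = \frac{1}{-58905} = - \frac{1}{58905}$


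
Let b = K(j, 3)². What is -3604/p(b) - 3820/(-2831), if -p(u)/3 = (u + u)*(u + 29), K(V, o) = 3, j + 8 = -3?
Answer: 237389/76437 ≈ 3.1057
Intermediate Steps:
j = -11 (j = -8 - 3 = -11)
b = 9 (b = 3² = 9)
p(u) = -6*u*(29 + u) (p(u) = -3*(u + u)*(u + 29) = -3*2*u*(29 + u) = -6*u*(29 + u))
-3604/p(b) - 3820/(-2831) = -3604*(-1/(54*(29 + 9))) - 3820/(-2831) = -3604/((-6*9*38)) - 3820*(-1/2831) = -3604/(-2052) + 3820/2831 = -3604*(-1/2052) + 3820/2831 = 901/513 + 3820/2831 = 237389/76437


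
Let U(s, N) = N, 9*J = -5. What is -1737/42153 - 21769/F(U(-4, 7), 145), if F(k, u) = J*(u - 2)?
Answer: 250224726/913315 ≈ 273.97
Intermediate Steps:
J = -5/9 (J = (⅑)*(-5) = -5/9 ≈ -0.55556)
F(k, u) = 10/9 - 5*u/9 (F(k, u) = -5*(u - 2)/9 = -5*(-2 + u)/9 = 10/9 - 5*u/9)
-1737/42153 - 21769/F(U(-4, 7), 145) = -1737/42153 - 21769/(10/9 - 5/9*145) = -1737*1/42153 - 21769/(10/9 - 725/9) = -579/14051 - 21769/(-715/9) = -579/14051 - 21769*(-9/715) = -579/14051 + 17811/65 = 250224726/913315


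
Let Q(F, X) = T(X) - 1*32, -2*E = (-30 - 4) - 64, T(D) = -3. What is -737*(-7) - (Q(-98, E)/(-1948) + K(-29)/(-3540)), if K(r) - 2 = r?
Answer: 741164058/143665 ≈ 5159.0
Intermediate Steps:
K(r) = 2 + r
E = 49 (E = -((-30 - 4) - 64)/2 = -(-34 - 64)/2 = -1/2*(-98) = 49)
Q(F, X) = -35 (Q(F, X) = -3 - 1*32 = -3 - 32 = -35)
-737*(-7) - (Q(-98, E)/(-1948) + K(-29)/(-3540)) = -737*(-7) - (-35/(-1948) + (2 - 29)/(-3540)) = 5159 - (-35*(-1/1948) - 27*(-1/3540)) = 5159 - (35/1948 + 9/1180) = 5159 - 1*3677/143665 = 5159 - 3677/143665 = 741164058/143665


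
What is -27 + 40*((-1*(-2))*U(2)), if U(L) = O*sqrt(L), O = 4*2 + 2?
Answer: -27 + 800*sqrt(2) ≈ 1104.4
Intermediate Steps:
O = 10 (O = 8 + 2 = 10)
U(L) = 10*sqrt(L)
-27 + 40*((-1*(-2))*U(2)) = -27 + 40*((-1*(-2))*(10*sqrt(2))) = -27 + 40*(2*(10*sqrt(2))) = -27 + 40*(20*sqrt(2)) = -27 + 800*sqrt(2)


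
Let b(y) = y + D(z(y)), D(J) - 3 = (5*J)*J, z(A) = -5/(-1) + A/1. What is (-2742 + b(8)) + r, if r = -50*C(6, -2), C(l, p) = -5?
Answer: -1636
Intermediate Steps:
z(A) = 5 + A (z(A) = -5*(-1) + A*1 = 5 + A)
D(J) = 3 + 5*J**2 (D(J) = 3 + (5*J)*J = 3 + 5*J**2)
b(y) = 3 + y + 5*(5 + y)**2 (b(y) = y + (3 + 5*(5 + y)**2) = 3 + y + 5*(5 + y)**2)
r = 250 (r = -50*(-5) = 250)
(-2742 + b(8)) + r = (-2742 + (3 + 8 + 5*(5 + 8)**2)) + 250 = (-2742 + (3 + 8 + 5*13**2)) + 250 = (-2742 + (3 + 8 + 5*169)) + 250 = (-2742 + (3 + 8 + 845)) + 250 = (-2742 + 856) + 250 = -1886 + 250 = -1636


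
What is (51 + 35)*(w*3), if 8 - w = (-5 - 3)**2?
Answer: -14448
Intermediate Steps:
w = -56 (w = 8 - (-5 - 3)**2 = 8 - 1*(-8)**2 = 8 - 1*64 = 8 - 64 = -56)
(51 + 35)*(w*3) = (51 + 35)*(-56*3) = 86*(-168) = -14448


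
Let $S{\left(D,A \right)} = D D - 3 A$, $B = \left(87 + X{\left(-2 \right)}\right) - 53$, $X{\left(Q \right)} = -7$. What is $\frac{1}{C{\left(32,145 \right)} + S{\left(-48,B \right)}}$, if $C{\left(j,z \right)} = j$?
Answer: $\frac{1}{2255} \approx 0.00044346$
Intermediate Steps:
$B = 27$ ($B = \left(87 - 7\right) - 53 = 80 - 53 = 27$)
$S{\left(D,A \right)} = D^{2} - 3 A$
$\frac{1}{C{\left(32,145 \right)} + S{\left(-48,B \right)}} = \frac{1}{32 + \left(\left(-48\right)^{2} - 81\right)} = \frac{1}{32 + \left(2304 - 81\right)} = \frac{1}{32 + 2223} = \frac{1}{2255}$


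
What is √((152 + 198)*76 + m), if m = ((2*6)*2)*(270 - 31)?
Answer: 4*√2021 ≈ 179.82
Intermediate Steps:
m = 5736 (m = (12*2)*239 = 24*239 = 5736)
√((152 + 198)*76 + m) = √((152 + 198)*76 + 5736) = √(350*76 + 5736) = √(26600 + 5736) = √32336 = 4*√2021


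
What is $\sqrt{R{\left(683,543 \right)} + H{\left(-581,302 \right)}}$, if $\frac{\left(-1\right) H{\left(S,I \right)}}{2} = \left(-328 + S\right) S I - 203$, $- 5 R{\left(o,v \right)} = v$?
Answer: $\frac{i \sqrt{7974740465}}{5} \approx 17860.0 i$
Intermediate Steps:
$R{\left(o,v \right)} = - \frac{v}{5}$
$H{\left(S,I \right)} = 406 - 2 I S \left(-328 + S\right)$ ($H{\left(S,I \right)} = - 2 \left(\left(-328 + S\right) S I - 203\right) = - 2 \left(S \left(-328 + S\right) I - 203\right) = - 2 \left(I S \left(-328 + S\right) - 203\right) = - 2 \left(-203 + I S \left(-328 + S\right)\right) = 406 - 2 I S \left(-328 + S\right)$)
$\sqrt{R{\left(683,543 \right)} + H{\left(-581,302 \right)}} = \sqrt{\left(- \frac{1}{5}\right) 543 + \left(406 - 604 \left(-581\right)^{2} + 656 \cdot 302 \left(-581\right)\right)} = \sqrt{- \frac{543}{5} - \left(115102666 + 203886844\right)} = \sqrt{- \frac{543}{5} - 318989510} = \sqrt{- \frac{1594948093}{5}} = \frac{i \sqrt{7974740465}}{5}$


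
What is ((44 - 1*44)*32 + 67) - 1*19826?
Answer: -19759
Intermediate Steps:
((44 - 1*44)*32 + 67) - 1*19826 = ((44 - 44)*32 + 67) - 19826 = (0*32 + 67) - 19826 = (0 + 67) - 19826 = 67 - 19826 = -19759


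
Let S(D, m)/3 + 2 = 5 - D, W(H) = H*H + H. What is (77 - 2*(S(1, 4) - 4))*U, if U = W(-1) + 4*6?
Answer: 1752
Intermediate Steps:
W(H) = H + H² (W(H) = H² + H = H + H²)
S(D, m) = 9 - 3*D (S(D, m) = -6 + 3*(5 - D) = -6 + (15 - 3*D) = 9 - 3*D)
U = 24 (U = -(1 - 1) + 4*6 = -1*0 + 24 = 0 + 24 = 24)
(77 - 2*(S(1, 4) - 4))*U = (77 - 2*((9 - 3*1) - 4))*24 = (77 - 2*((9 - 3) - 4))*24 = (77 - 2*(6 - 4))*24 = (77 - 2*2)*24 = (77 - 4)*24 = 73*24 = 1752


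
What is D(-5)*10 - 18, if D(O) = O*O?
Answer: 232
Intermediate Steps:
D(O) = O²
D(-5)*10 - 18 = (-5)²*10 - 18 = 25*10 - 18 = 250 - 18 = 232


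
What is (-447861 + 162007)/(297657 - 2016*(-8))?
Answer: -285854/313785 ≈ -0.91099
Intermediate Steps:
(-447861 + 162007)/(297657 - 2016*(-8)) = -285854/(297657 + 16128) = -285854/313785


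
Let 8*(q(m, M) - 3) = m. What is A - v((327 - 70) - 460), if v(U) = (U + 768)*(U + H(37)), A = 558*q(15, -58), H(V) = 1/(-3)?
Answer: 1411243/12 ≈ 1.1760e+5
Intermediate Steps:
q(m, M) = 3 + m/8
H(V) = -⅓
A = 10881/4 (A = 558*(3 + (⅛)*15) = 558*(3 + 15/8) = 558*(39/8) = 10881/4 ≈ 2720.3)
v(U) = (768 + U)*(-⅓ + U) (v(U) = (U + 768)*(U - ⅓) = (768 + U)*(-⅓ + U))
A - v((327 - 70) - 460) = 10881/4 - (-256 + ((327 - 70) - 460)² + 2303*((327 - 70) - 460)/3) = 10881/4 - (-256 + (257 - 460)² + 2303*(257 - 460)/3) = 10881/4 - (-256 + (-203)² + (2303/3)*(-203)) = 10881/4 - (-256 + 41209 - 467509/3) = 10881/4 - 1*(-344650/3) = 10881/4 + 344650/3 = 1411243/12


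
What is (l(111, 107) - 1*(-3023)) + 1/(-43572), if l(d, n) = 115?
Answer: 136728935/43572 ≈ 3138.0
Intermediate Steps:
(l(111, 107) - 1*(-3023)) + 1/(-43572) = (115 - 1*(-3023)) + 1/(-43572) = (115 + 3023) - 1/43572 = 3138 - 1/43572 = 136728935/43572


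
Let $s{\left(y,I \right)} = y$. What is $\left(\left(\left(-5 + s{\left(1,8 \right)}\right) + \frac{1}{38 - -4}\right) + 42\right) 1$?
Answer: $\frac{1597}{42} \approx 38.024$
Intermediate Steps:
$\left(\left(\left(-5 + s{\left(1,8 \right)}\right) + \frac{1}{38 - -4}\right) + 42\right) 1 = \left(\left(\left(-5 + 1\right) + \frac{1}{38 - -4}\right) + 42\right) 1 = \left(\left(-4 + \frac{1}{38 + 4}\right) + 42\right) 1 = \left(\left(-4 + \frac{1}{42}\right) + 42\right) 1 = \left(- \frac{167}{42} + 42\right) 1 = \frac{1597}{42} \cdot 1 = \frac{1597}{42}$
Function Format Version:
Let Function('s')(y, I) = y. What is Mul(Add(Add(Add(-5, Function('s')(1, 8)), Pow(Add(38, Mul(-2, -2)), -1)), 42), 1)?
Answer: Rational(1597, 42) ≈ 38.024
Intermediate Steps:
Mul(Add(Add(Add(-5, Function('s')(1, 8)), Pow(Add(38, Mul(-2, -2)), -1)), 42), 1) = Mul(Add(Add(Add(-5, 1), Pow(Add(38, Mul(-2, -2)), -1)), 42), 1) = Mul(Add(Add(-4, Pow(Add(38, 4), -1)), 42), 1) = Mul(Add(Add(-4, Pow(42, -1)), 42), 1) = Mul(Add(Add(-4, Rational(1, 42)), 42), 1) = Mul(Add(Rational(-167, 42), 42), 1) = Mul(Rational(1597, 42), 1) = Rational(1597, 42)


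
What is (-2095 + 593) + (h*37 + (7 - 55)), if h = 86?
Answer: 1632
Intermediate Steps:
(-2095 + 593) + (h*37 + (7 - 55)) = (-2095 + 593) + (86*37 + (7 - 55)) = -1502 + (3182 - 48) = -1502 + 3134 = 1632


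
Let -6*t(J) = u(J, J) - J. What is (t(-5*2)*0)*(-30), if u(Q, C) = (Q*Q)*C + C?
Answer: 0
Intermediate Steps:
u(Q, C) = C + C*Q² (u(Q, C) = Q²*C + C = C*Q² + C = C + C*Q²)
t(J) = J/6 - J*(1 + J²)/6 (t(J) = -(J*(1 + J²) - J)/6 = -(-J + J*(1 + J²))/6 = J/6 - J*(1 + J²)/6)
(t(-5*2)*0)*(-30) = (-(-5*2)³/6*0)*(-30) = (-⅙*(-10)³*0)*(-30) = (-⅙*(-1000)*0)*(-30) = ((500/3)*0)*(-30) = 0*(-30) = 0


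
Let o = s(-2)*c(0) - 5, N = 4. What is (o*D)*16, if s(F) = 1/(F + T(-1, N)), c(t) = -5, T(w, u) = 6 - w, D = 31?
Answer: -2976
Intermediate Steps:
s(F) = 1/(7 + F) (s(F) = 1/(F + (6 - 1*(-1))) = 1/(F + (6 + 1)) = 1/(F + 7) = 1/(7 + F))
o = -6 (o = -5/(7 - 2) - 5 = -5/5 - 5 = (⅕)*(-5) - 5 = -1 - 5 = -6)
(o*D)*16 = -6*31*16 = -186*16 = -2976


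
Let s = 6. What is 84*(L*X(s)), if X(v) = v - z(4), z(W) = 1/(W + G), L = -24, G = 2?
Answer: -11760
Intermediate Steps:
z(W) = 1/(2 + W) (z(W) = 1/(W + 2) = 1/(2 + W))
X(v) = -⅙ + v (X(v) = v - 1/(2 + 4) = v - 1/6 = v - 1*⅙ = v - ⅙ = -⅙ + v)
84*(L*X(s)) = 84*(-24*(-⅙ + 6)) = 84*(-24*35/6) = 84*(-140) = -11760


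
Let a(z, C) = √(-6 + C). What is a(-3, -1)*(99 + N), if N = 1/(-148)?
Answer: 14651*I*√7/148 ≈ 261.91*I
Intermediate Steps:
N = -1/148 ≈ -0.0067568
a(-3, -1)*(99 + N) = √(-6 - 1)*(99 - 1/148) = √(-7)*(14651/148) = (I*√7)*(14651/148) = 14651*I*√7/148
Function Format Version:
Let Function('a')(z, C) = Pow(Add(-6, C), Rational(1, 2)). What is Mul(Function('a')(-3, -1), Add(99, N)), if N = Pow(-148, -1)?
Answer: Mul(Rational(14651, 148), I, Pow(7, Rational(1, 2))) ≈ Mul(261.91, I)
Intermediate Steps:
N = Rational(-1, 148) ≈ -0.0067568
Mul(Function('a')(-3, -1), Add(99, N)) = Mul(Pow(Add(-6, -1), Rational(1, 2)), Add(99, Rational(-1, 148))) = Mul(Pow(-7, Rational(1, 2)), Rational(14651, 148)) = Mul(Mul(I, Pow(7, Rational(1, 2))), Rational(14651, 148)) = Mul(Rational(14651, 148), I, Pow(7, Rational(1, 2)))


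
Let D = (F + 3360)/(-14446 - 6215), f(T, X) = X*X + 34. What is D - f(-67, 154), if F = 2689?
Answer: -490704799/20661 ≈ -23750.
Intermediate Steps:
f(T, X) = 34 + X² (f(T, X) = X² + 34 = 34 + X²)
D = -6049/20661 (D = (2689 + 3360)/(-14446 - 6215) = 6049/(-20661) = 6049*(-1/20661) = -6049/20661 ≈ -0.29277)
D - f(-67, 154) = -6049/20661 - (34 + 154²) = -6049/20661 - (34 + 23716) = -6049/20661 - 1*23750 = -6049/20661 - 23750 = -490704799/20661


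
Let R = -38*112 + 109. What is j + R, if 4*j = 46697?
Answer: 30109/4 ≈ 7527.3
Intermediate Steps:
R = -4147 (R = -4256 + 109 = -4147)
j = 46697/4 (j = (¼)*46697 = 46697/4 ≈ 11674.)
j + R = 46697/4 - 4147 = 30109/4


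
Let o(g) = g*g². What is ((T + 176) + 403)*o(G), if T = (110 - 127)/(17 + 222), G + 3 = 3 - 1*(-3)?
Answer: 3735828/239 ≈ 15631.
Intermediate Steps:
G = 3 (G = -3 + (3 - 1*(-3)) = -3 + (3 + 3) = -3 + 6 = 3)
o(g) = g³
T = -17/239 ≈ -0.071130
((T + 176) + 403)*o(G) = ((-17/239 + 176) + 403)*3³ = (42047/239 + 403)*27 = (138364/239)*27 = 3735828/239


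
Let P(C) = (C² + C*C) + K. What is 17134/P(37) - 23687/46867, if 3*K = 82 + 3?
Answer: 2212479121/388949233 ≈ 5.6883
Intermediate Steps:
K = 85/3 (K = (82 + 3)/3 = (⅓)*85 = 85/3 ≈ 28.333)
P(C) = 85/3 + 2*C² (P(C) = (C² + C*C) + 85/3 = (C² + C²) + 85/3 = 2*C² + 85/3 = 85/3 + 2*C²)
17134/P(37) - 23687/46867 = 17134/(85/3 + 2*37²) - 23687/46867 = 17134/(85/3 + 2*1369) - 23687*1/46867 = 17134/(85/3 + 2738) - 23687/46867 = 17134/(8299/3) - 23687/46867 = 17134*(3/8299) - 23687/46867 = 51402/8299 - 23687/46867 = 2212479121/388949233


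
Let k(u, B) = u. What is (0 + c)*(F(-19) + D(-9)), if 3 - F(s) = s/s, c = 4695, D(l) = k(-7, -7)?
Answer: -23475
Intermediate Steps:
D(l) = -7
F(s) = 2 (F(s) = 3 - s/s = 3 - 1*1 = 3 - 1 = 2)
(0 + c)*(F(-19) + D(-9)) = (0 + 4695)*(2 - 7) = 4695*(-5) = -23475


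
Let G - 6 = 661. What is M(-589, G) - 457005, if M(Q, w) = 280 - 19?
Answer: -456744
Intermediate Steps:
G = 667 (G = 6 + 661 = 667)
M(Q, w) = 261
M(-589, G) - 457005 = 261 - 457005 = -456744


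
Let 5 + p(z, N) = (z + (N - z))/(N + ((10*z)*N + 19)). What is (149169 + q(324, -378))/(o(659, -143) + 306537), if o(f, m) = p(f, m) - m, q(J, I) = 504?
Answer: 141065904462/289039347593 ≈ 0.48805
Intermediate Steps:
p(z, N) = -5 + N/(19 + N + 10*N*z) (p(z, N) = -5 + (z + (N - z))/(N + ((10*z)*N + 19)) = -5 + N/(N + (10*N*z + 19)) = -5 + N/(N + (19 + 10*N*z)) = -5 + N/(19 + N + 10*N*z))
o(f, m) = -m + (-95 - 4*m - 50*f*m)/(19 + m + 10*f*m) (o(f, m) = (-95 - 4*m - 50*m*f)/(19 + m + 10*m*f) - m = (-95 - 4*m - 50*f*m)/(19 + m + 10*f*m) - m = -m + (-95 - 4*m - 50*f*m)/(19 + m + 10*f*m))
(149169 + q(324, -378))/(o(659, -143) + 306537) = (149169 + 504)/((-95 - 4*(-143) - 1*(-143)*(19 - 143 + 10*659*(-143)) - 50*659*(-143))/(19 - 143 + 10*659*(-143)) + 306537) = 149673/((-95 + 572 - 1*(-143)*(19 - 143 - 942370) + 4711850)/(19 - 143 - 942370) + 306537) = 149673/((-95 + 572 - 1*(-143)*(-942494) + 4711850)/(-942494) + 306537) = 149673/(-(-95 + 572 - 134776642 + 4711850)/942494 + 306537) = 149673/(-1/942494*(-130064315) + 306537) = 149673/(130064315/942494 + 306537) = 149673/(289039347593/942494) = 149673*(942494/289039347593) = 141065904462/289039347593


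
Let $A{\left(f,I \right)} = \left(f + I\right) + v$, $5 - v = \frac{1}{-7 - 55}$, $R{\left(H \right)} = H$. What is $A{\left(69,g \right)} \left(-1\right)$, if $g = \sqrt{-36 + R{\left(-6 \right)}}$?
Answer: $- \frac{4589}{62} - i \sqrt{42} \approx -74.016 - 6.4807 i$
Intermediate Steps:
$v = \frac{311}{62}$ ($v = 5 - \frac{1}{-7 - 55} = 5 - \frac{1}{-62} = 5 - - \frac{1}{62} = 5 + \frac{1}{62} = \frac{311}{62} \approx 5.0161$)
$g = i \sqrt{42}$ ($g = \sqrt{-36 - 6} = \sqrt{-42} = i \sqrt{42} \approx 6.4807 i$)
$A{\left(f,I \right)} = \frac{311}{62} + I + f$ ($A{\left(f,I \right)} = \left(f + I\right) + \frac{311}{62} = \left(I + f\right) + \frac{311}{62} = \frac{311}{62} + I + f$)
$A{\left(69,g \right)} \left(-1\right) = \left(\frac{311}{62} + i \sqrt{42} + 69\right) \left(-1\right) = \left(\frac{4589}{62} + i \sqrt{42}\right) \left(-1\right) = - \frac{4589}{62} - i \sqrt{42}$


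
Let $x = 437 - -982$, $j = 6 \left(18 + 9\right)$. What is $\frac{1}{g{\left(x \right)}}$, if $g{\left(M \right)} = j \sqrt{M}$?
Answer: $\frac{\sqrt{1419}}{229878} \approx 0.00016387$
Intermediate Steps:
$j = 162$ ($j = 6 \cdot 27 = 162$)
$x = 1419$ ($x = 437 + 982 = 1419$)
$g{\left(M \right)} = 162 \sqrt{M}$
$\frac{1}{g{\left(x \right)}} = \frac{1}{162 \sqrt{1419}} = \frac{\sqrt{1419}}{229878}$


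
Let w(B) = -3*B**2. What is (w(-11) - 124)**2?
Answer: 237169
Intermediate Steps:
(w(-11) - 124)**2 = (-3*(-11)**2 - 124)**2 = (-3*121 - 124)**2 = (-363 - 124)**2 = (-487)**2 = 237169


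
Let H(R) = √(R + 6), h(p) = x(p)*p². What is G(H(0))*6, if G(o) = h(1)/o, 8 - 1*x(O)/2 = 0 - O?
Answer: 18*√6 ≈ 44.091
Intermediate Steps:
x(O) = 16 + 2*O (x(O) = 16 - 2*(0 - O) = 16 - (-2)*O = 16 + 2*O)
h(p) = p²*(16 + 2*p) (h(p) = (16 + 2*p)*p² = p²*(16 + 2*p))
H(R) = √(6 + R)
G(o) = 18/o (G(o) = (2*1²*(8 + 1))/o = (2*1*9)/o = 18/o)
G(H(0))*6 = (18/(√(6 + 0)))*6 = (18/(√6))*6 = (18*(√6/6))*6 = (3*√6)*6 = 18*√6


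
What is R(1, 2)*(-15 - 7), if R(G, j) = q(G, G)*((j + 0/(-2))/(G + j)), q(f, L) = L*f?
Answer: -44/3 ≈ -14.667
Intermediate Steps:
R(G, j) = j*G²/(G + j) (R(G, j) = (G*G)*((j + 0/(-2))/(G + j)) = G²*((j + 0*(-½))/(G + j)) = G²*((j + 0)/(G + j)) = G²*(j/(G + j)) = j*G²/(G + j))
R(1, 2)*(-15 - 7) = (2*1²/(1 + 2))*(-15 - 7) = (2*1/3)*(-22) = (2*1*(⅓))*(-22) = (⅔)*(-22) = -44/3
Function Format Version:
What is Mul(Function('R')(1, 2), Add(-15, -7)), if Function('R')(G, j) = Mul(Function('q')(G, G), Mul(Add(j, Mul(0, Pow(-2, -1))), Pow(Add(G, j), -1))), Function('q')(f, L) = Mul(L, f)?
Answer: Rational(-44, 3) ≈ -14.667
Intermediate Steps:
Function('R')(G, j) = Mul(j, Pow(G, 2), Pow(Add(G, j), -1)) (Function('R')(G, j) = Mul(Mul(G, G), Mul(Add(j, Mul(0, Pow(-2, -1))), Pow(Add(G, j), -1))) = Mul(Pow(G, 2), Mul(Add(j, Mul(0, Rational(-1, 2))), Pow(Add(G, j), -1))) = Mul(Pow(G, 2), Mul(Add(j, 0), Pow(Add(G, j), -1))) = Mul(Pow(G, 2), Mul(j, Pow(Add(G, j), -1))) = Mul(j, Pow(G, 2), Pow(Add(G, j), -1)))
Mul(Function('R')(1, 2), Add(-15, -7)) = Mul(Mul(2, Pow(1, 2), Pow(Add(1, 2), -1)), Add(-15, -7)) = Mul(Mul(2, 1, Pow(3, -1)), -22) = Mul(Mul(2, 1, Rational(1, 3)), -22) = Mul(Rational(2, 3), -22) = Rational(-44, 3)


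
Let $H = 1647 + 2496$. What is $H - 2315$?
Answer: $1828$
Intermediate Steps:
$H = 4143$
$H - 2315 = 4143 - 2315 = 1828$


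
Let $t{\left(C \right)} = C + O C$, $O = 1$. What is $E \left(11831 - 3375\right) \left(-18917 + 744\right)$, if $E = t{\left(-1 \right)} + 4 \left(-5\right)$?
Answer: $3380759536$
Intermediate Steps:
$t{\left(C \right)} = 2 C$ ($t{\left(C \right)} = C + 1 C = C + C = 2 C$)
$E = -22$ ($E = 2 \left(-1\right) + 4 \left(-5\right) = -2 - 20 = -22$)
$E \left(11831 - 3375\right) \left(-18917 + 744\right) = - 22 \left(11831 - 3375\right) \left(-18917 + 744\right) = - 22 \cdot 8456 \left(-18173\right) = \left(-22\right) \left(-153670888\right) = 3380759536$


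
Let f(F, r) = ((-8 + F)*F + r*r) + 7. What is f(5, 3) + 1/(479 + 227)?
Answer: 707/706 ≈ 1.0014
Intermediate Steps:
f(F, r) = 7 + r² + F*(-8 + F) (f(F, r) = (F*(-8 + F) + r²) + 7 = (r² + F*(-8 + F)) + 7 = 7 + r² + F*(-8 + F))
f(5, 3) + 1/(479 + 227) = (7 + 5² + 3² - 8*5) + 1/(479 + 227) = (7 + 25 + 9 - 40) + 1/706 = 1 + 1/706 = 707/706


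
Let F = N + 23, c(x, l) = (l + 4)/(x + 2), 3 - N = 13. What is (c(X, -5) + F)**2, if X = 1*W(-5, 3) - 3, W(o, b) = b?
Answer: 625/4 ≈ 156.25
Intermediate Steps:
N = -10 (N = 3 - 1*13 = 3 - 13 = -10)
X = 0 (X = 1*3 - 3 = 3 - 3 = 0)
c(x, l) = (4 + l)/(2 + x)
F = 13 (F = -10 + 23 = 13)
(c(X, -5) + F)**2 = ((4 - 5)/(2 + 0) + 13)**2 = (-1/2 + 13)**2 = (25/2)**2 = 625/4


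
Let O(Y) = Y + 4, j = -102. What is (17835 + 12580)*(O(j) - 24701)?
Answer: -754261585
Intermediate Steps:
O(Y) = 4 + Y
(17835 + 12580)*(O(j) - 24701) = (17835 + 12580)*((4 - 102) - 24701) = 30415*(-98 - 24701) = 30415*(-24799) = -754261585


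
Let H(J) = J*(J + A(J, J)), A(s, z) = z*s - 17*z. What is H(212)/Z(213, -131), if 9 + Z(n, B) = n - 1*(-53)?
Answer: 8809024/257 ≈ 34276.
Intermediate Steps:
Z(n, B) = 44 + n (Z(n, B) = -9 + (n - 1*(-53)) = -9 + (n + 53) = -9 + (53 + n) = 44 + n)
A(s, z) = -17*z + s*z (A(s, z) = s*z - 17*z = -17*z + s*z)
H(J) = J*(J + J*(-17 + J))
H(212)/Z(213, -131) = (212²*(-16 + 212))/(44 + 213) = (44944*196)/257 = 8809024*(1/257) = 8809024/257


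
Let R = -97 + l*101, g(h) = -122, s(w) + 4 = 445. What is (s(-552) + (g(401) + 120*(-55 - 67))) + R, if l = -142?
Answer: -28760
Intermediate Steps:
s(w) = 441 (s(w) = -4 + 445 = 441)
R = -14439 (R = -97 - 142*101 = -97 - 14342 = -14439)
(s(-552) + (g(401) + 120*(-55 - 67))) + R = (441 + (-122 + 120*(-55 - 67))) - 14439 = (441 + (-122 + 120*(-122))) - 14439 = (441 + (-122 - 14640)) - 14439 = (441 - 14762) - 14439 = -14321 - 14439 = -28760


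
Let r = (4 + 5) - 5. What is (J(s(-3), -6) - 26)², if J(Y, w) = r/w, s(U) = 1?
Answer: 6400/9 ≈ 711.11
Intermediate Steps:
r = 4 (r = 9 - 5 = 4)
J(Y, w) = 4/w
(J(s(-3), -6) - 26)² = (4/(-6) - 26)² = (4*(-⅙) - 26)² = (-⅔ - 26)² = (-80/3)² = 6400/9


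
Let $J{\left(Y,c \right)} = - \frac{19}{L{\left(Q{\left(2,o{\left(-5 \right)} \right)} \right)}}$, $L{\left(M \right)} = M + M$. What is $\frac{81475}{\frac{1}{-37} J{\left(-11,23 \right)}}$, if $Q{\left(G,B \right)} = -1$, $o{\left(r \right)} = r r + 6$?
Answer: $- \frac{6029150}{19} \approx -3.1732 \cdot 10^{5}$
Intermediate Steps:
$o{\left(r \right)} = 6 + r^{2}$ ($o{\left(r \right)} = r^{2} + 6 = 6 + r^{2}$)
$L{\left(M \right)} = 2 M$
$J{\left(Y,c \right)} = \frac{19}{2}$ ($J{\left(Y,c \right)} = - \frac{19}{2 \left(-1\right)} = - \frac{19}{-2} = \left(-19\right) \left(- \frac{1}{2}\right) = \frac{19}{2}$)
$\frac{81475}{\frac{1}{-37} J{\left(-11,23 \right)}} = \frac{81475}{\frac{1}{-37} \cdot \frac{19}{2}} = \frac{81475}{\left(- \frac{1}{37}\right) \frac{19}{2}} = \frac{81475}{- \frac{19}{74}} = 81475 \left(- \frac{74}{19}\right) = - \frac{6029150}{19}$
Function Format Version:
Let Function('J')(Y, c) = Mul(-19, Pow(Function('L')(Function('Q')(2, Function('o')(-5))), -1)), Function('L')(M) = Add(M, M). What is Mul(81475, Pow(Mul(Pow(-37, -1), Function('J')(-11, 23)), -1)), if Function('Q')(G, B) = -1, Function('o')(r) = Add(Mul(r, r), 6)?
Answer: Rational(-6029150, 19) ≈ -3.1732e+5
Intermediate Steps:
Function('o')(r) = Add(6, Pow(r, 2)) (Function('o')(r) = Add(Pow(r, 2), 6) = Add(6, Pow(r, 2)))
Function('L')(M) = Mul(2, M)
Function('J')(Y, c) = Rational(19, 2) (Function('J')(Y, c) = Mul(-19, Pow(Mul(2, -1), -1)) = Mul(-19, Pow(-2, -1)) = Mul(-19, Rational(-1, 2)) = Rational(19, 2))
Mul(81475, Pow(Mul(Pow(-37, -1), Function('J')(-11, 23)), -1)) = Mul(81475, Pow(Mul(Pow(-37, -1), Rational(19, 2)), -1)) = Mul(81475, Pow(Mul(Rational(-1, 37), Rational(19, 2)), -1)) = Mul(81475, Pow(Rational(-19, 74), -1)) = Mul(81475, Rational(-74, 19)) = Rational(-6029150, 19)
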